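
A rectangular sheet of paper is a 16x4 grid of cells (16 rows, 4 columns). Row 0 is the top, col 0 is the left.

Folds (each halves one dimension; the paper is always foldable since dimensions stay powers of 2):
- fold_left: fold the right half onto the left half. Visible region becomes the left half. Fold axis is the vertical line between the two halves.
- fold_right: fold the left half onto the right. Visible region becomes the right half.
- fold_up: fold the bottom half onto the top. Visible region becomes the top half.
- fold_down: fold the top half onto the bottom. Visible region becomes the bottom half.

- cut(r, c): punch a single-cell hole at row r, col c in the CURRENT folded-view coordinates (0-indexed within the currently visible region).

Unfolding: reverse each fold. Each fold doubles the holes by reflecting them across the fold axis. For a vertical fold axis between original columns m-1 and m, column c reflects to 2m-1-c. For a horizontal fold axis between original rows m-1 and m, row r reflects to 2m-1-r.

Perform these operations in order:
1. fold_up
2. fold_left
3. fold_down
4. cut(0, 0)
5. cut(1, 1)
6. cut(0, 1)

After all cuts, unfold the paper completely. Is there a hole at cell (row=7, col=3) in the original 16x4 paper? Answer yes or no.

Answer: no

Derivation:
Op 1 fold_up: fold axis h@8; visible region now rows[0,8) x cols[0,4) = 8x4
Op 2 fold_left: fold axis v@2; visible region now rows[0,8) x cols[0,2) = 8x2
Op 3 fold_down: fold axis h@4; visible region now rows[4,8) x cols[0,2) = 4x2
Op 4 cut(0, 0): punch at orig (4,0); cuts so far [(4, 0)]; region rows[4,8) x cols[0,2) = 4x2
Op 5 cut(1, 1): punch at orig (5,1); cuts so far [(4, 0), (5, 1)]; region rows[4,8) x cols[0,2) = 4x2
Op 6 cut(0, 1): punch at orig (4,1); cuts so far [(4, 0), (4, 1), (5, 1)]; region rows[4,8) x cols[0,2) = 4x2
Unfold 1 (reflect across h@4): 6 holes -> [(2, 1), (3, 0), (3, 1), (4, 0), (4, 1), (5, 1)]
Unfold 2 (reflect across v@2): 12 holes -> [(2, 1), (2, 2), (3, 0), (3, 1), (3, 2), (3, 3), (4, 0), (4, 1), (4, 2), (4, 3), (5, 1), (5, 2)]
Unfold 3 (reflect across h@8): 24 holes -> [(2, 1), (2, 2), (3, 0), (3, 1), (3, 2), (3, 3), (4, 0), (4, 1), (4, 2), (4, 3), (5, 1), (5, 2), (10, 1), (10, 2), (11, 0), (11, 1), (11, 2), (11, 3), (12, 0), (12, 1), (12, 2), (12, 3), (13, 1), (13, 2)]
Holes: [(2, 1), (2, 2), (3, 0), (3, 1), (3, 2), (3, 3), (4, 0), (4, 1), (4, 2), (4, 3), (5, 1), (5, 2), (10, 1), (10, 2), (11, 0), (11, 1), (11, 2), (11, 3), (12, 0), (12, 1), (12, 2), (12, 3), (13, 1), (13, 2)]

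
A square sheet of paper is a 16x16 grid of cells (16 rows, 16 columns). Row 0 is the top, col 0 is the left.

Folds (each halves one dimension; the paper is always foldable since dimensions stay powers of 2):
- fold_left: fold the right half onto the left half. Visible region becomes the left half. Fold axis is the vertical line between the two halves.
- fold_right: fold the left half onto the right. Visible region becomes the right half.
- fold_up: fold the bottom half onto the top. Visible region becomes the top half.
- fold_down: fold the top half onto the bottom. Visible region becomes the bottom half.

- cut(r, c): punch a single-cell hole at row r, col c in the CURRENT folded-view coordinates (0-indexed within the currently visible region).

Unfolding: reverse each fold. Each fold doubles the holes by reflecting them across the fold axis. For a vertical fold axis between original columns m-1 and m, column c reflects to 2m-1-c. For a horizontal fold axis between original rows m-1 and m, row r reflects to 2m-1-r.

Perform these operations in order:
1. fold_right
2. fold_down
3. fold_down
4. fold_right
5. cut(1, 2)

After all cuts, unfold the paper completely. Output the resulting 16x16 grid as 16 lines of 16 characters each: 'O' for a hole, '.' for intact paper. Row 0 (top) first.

Op 1 fold_right: fold axis v@8; visible region now rows[0,16) x cols[8,16) = 16x8
Op 2 fold_down: fold axis h@8; visible region now rows[8,16) x cols[8,16) = 8x8
Op 3 fold_down: fold axis h@12; visible region now rows[12,16) x cols[8,16) = 4x8
Op 4 fold_right: fold axis v@12; visible region now rows[12,16) x cols[12,16) = 4x4
Op 5 cut(1, 2): punch at orig (13,14); cuts so far [(13, 14)]; region rows[12,16) x cols[12,16) = 4x4
Unfold 1 (reflect across v@12): 2 holes -> [(13, 9), (13, 14)]
Unfold 2 (reflect across h@12): 4 holes -> [(10, 9), (10, 14), (13, 9), (13, 14)]
Unfold 3 (reflect across h@8): 8 holes -> [(2, 9), (2, 14), (5, 9), (5, 14), (10, 9), (10, 14), (13, 9), (13, 14)]
Unfold 4 (reflect across v@8): 16 holes -> [(2, 1), (2, 6), (2, 9), (2, 14), (5, 1), (5, 6), (5, 9), (5, 14), (10, 1), (10, 6), (10, 9), (10, 14), (13, 1), (13, 6), (13, 9), (13, 14)]

Answer: ................
................
.O....O..O....O.
................
................
.O....O..O....O.
................
................
................
................
.O....O..O....O.
................
................
.O....O..O....O.
................
................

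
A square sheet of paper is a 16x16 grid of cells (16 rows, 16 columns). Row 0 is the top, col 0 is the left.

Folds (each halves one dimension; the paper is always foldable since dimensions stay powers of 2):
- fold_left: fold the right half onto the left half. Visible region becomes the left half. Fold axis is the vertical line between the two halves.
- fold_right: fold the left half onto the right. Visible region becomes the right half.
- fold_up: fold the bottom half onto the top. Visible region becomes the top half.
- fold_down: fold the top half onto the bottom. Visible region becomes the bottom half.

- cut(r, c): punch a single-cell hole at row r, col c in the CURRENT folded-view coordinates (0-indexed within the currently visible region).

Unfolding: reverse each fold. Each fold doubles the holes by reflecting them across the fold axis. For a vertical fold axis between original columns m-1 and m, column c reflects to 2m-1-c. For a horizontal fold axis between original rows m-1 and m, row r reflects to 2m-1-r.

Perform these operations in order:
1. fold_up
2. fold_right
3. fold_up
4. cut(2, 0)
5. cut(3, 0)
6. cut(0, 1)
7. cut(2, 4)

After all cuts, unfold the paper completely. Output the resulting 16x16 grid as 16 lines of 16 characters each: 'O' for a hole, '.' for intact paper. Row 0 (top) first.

Answer: ......O..O......
................
...O...OO...O...
.......OO.......
.......OO.......
...O...OO...O...
................
......O..O......
......O..O......
................
...O...OO...O...
.......OO.......
.......OO.......
...O...OO...O...
................
......O..O......

Derivation:
Op 1 fold_up: fold axis h@8; visible region now rows[0,8) x cols[0,16) = 8x16
Op 2 fold_right: fold axis v@8; visible region now rows[0,8) x cols[8,16) = 8x8
Op 3 fold_up: fold axis h@4; visible region now rows[0,4) x cols[8,16) = 4x8
Op 4 cut(2, 0): punch at orig (2,8); cuts so far [(2, 8)]; region rows[0,4) x cols[8,16) = 4x8
Op 5 cut(3, 0): punch at orig (3,8); cuts so far [(2, 8), (3, 8)]; region rows[0,4) x cols[8,16) = 4x8
Op 6 cut(0, 1): punch at orig (0,9); cuts so far [(0, 9), (2, 8), (3, 8)]; region rows[0,4) x cols[8,16) = 4x8
Op 7 cut(2, 4): punch at orig (2,12); cuts so far [(0, 9), (2, 8), (2, 12), (3, 8)]; region rows[0,4) x cols[8,16) = 4x8
Unfold 1 (reflect across h@4): 8 holes -> [(0, 9), (2, 8), (2, 12), (3, 8), (4, 8), (5, 8), (5, 12), (7, 9)]
Unfold 2 (reflect across v@8): 16 holes -> [(0, 6), (0, 9), (2, 3), (2, 7), (2, 8), (2, 12), (3, 7), (3, 8), (4, 7), (4, 8), (5, 3), (5, 7), (5, 8), (5, 12), (7, 6), (7, 9)]
Unfold 3 (reflect across h@8): 32 holes -> [(0, 6), (0, 9), (2, 3), (2, 7), (2, 8), (2, 12), (3, 7), (3, 8), (4, 7), (4, 8), (5, 3), (5, 7), (5, 8), (5, 12), (7, 6), (7, 9), (8, 6), (8, 9), (10, 3), (10, 7), (10, 8), (10, 12), (11, 7), (11, 8), (12, 7), (12, 8), (13, 3), (13, 7), (13, 8), (13, 12), (15, 6), (15, 9)]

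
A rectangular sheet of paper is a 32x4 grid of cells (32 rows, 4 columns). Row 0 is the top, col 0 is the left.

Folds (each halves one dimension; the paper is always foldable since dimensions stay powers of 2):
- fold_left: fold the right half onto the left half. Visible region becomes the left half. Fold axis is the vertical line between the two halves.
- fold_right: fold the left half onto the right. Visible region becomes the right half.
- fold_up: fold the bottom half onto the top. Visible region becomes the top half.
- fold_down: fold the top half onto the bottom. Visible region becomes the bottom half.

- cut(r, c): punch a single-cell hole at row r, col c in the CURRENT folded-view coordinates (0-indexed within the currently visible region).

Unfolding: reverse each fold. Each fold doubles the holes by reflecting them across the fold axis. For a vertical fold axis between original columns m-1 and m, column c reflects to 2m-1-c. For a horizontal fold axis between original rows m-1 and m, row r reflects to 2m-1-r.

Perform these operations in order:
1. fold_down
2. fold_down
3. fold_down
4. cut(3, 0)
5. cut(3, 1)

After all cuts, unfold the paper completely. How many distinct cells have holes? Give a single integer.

Op 1 fold_down: fold axis h@16; visible region now rows[16,32) x cols[0,4) = 16x4
Op 2 fold_down: fold axis h@24; visible region now rows[24,32) x cols[0,4) = 8x4
Op 3 fold_down: fold axis h@28; visible region now rows[28,32) x cols[0,4) = 4x4
Op 4 cut(3, 0): punch at orig (31,0); cuts so far [(31, 0)]; region rows[28,32) x cols[0,4) = 4x4
Op 5 cut(3, 1): punch at orig (31,1); cuts so far [(31, 0), (31, 1)]; region rows[28,32) x cols[0,4) = 4x4
Unfold 1 (reflect across h@28): 4 holes -> [(24, 0), (24, 1), (31, 0), (31, 1)]
Unfold 2 (reflect across h@24): 8 holes -> [(16, 0), (16, 1), (23, 0), (23, 1), (24, 0), (24, 1), (31, 0), (31, 1)]
Unfold 3 (reflect across h@16): 16 holes -> [(0, 0), (0, 1), (7, 0), (7, 1), (8, 0), (8, 1), (15, 0), (15, 1), (16, 0), (16, 1), (23, 0), (23, 1), (24, 0), (24, 1), (31, 0), (31, 1)]

Answer: 16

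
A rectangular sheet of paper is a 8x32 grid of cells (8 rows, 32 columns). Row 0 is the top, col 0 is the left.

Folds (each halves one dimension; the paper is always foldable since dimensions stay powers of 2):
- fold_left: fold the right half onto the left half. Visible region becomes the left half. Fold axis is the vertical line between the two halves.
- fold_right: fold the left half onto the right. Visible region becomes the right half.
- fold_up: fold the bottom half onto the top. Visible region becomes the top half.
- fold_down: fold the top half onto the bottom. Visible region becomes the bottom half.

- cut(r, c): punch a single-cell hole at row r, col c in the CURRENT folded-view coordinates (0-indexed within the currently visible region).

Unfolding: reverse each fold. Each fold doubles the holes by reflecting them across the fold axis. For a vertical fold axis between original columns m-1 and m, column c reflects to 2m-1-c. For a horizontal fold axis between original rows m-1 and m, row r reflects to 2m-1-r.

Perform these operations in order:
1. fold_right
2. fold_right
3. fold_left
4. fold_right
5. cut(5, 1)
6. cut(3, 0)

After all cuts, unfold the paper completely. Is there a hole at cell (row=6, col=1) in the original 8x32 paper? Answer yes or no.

Answer: no

Derivation:
Op 1 fold_right: fold axis v@16; visible region now rows[0,8) x cols[16,32) = 8x16
Op 2 fold_right: fold axis v@24; visible region now rows[0,8) x cols[24,32) = 8x8
Op 3 fold_left: fold axis v@28; visible region now rows[0,8) x cols[24,28) = 8x4
Op 4 fold_right: fold axis v@26; visible region now rows[0,8) x cols[26,28) = 8x2
Op 5 cut(5, 1): punch at orig (5,27); cuts so far [(5, 27)]; region rows[0,8) x cols[26,28) = 8x2
Op 6 cut(3, 0): punch at orig (3,26); cuts so far [(3, 26), (5, 27)]; region rows[0,8) x cols[26,28) = 8x2
Unfold 1 (reflect across v@26): 4 holes -> [(3, 25), (3, 26), (5, 24), (5, 27)]
Unfold 2 (reflect across v@28): 8 holes -> [(3, 25), (3, 26), (3, 29), (3, 30), (5, 24), (5, 27), (5, 28), (5, 31)]
Unfold 3 (reflect across v@24): 16 holes -> [(3, 17), (3, 18), (3, 21), (3, 22), (3, 25), (3, 26), (3, 29), (3, 30), (5, 16), (5, 19), (5, 20), (5, 23), (5, 24), (5, 27), (5, 28), (5, 31)]
Unfold 4 (reflect across v@16): 32 holes -> [(3, 1), (3, 2), (3, 5), (3, 6), (3, 9), (3, 10), (3, 13), (3, 14), (3, 17), (3, 18), (3, 21), (3, 22), (3, 25), (3, 26), (3, 29), (3, 30), (5, 0), (5, 3), (5, 4), (5, 7), (5, 8), (5, 11), (5, 12), (5, 15), (5, 16), (5, 19), (5, 20), (5, 23), (5, 24), (5, 27), (5, 28), (5, 31)]
Holes: [(3, 1), (3, 2), (3, 5), (3, 6), (3, 9), (3, 10), (3, 13), (3, 14), (3, 17), (3, 18), (3, 21), (3, 22), (3, 25), (3, 26), (3, 29), (3, 30), (5, 0), (5, 3), (5, 4), (5, 7), (5, 8), (5, 11), (5, 12), (5, 15), (5, 16), (5, 19), (5, 20), (5, 23), (5, 24), (5, 27), (5, 28), (5, 31)]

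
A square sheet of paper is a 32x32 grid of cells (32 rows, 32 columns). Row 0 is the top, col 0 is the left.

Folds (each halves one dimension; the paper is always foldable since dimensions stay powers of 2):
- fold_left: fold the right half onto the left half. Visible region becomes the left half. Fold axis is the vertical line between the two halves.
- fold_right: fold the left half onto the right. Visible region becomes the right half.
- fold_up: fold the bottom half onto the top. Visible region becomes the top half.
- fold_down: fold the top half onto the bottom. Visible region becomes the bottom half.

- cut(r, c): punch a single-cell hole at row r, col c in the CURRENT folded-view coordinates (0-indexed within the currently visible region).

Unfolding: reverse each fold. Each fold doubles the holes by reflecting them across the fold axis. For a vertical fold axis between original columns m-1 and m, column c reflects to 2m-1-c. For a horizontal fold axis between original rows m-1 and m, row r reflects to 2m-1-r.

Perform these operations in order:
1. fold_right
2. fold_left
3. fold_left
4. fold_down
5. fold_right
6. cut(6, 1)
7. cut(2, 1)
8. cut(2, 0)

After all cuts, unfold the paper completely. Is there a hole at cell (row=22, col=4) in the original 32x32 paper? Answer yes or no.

Answer: yes

Derivation:
Op 1 fold_right: fold axis v@16; visible region now rows[0,32) x cols[16,32) = 32x16
Op 2 fold_left: fold axis v@24; visible region now rows[0,32) x cols[16,24) = 32x8
Op 3 fold_left: fold axis v@20; visible region now rows[0,32) x cols[16,20) = 32x4
Op 4 fold_down: fold axis h@16; visible region now rows[16,32) x cols[16,20) = 16x4
Op 5 fold_right: fold axis v@18; visible region now rows[16,32) x cols[18,20) = 16x2
Op 6 cut(6, 1): punch at orig (22,19); cuts so far [(22, 19)]; region rows[16,32) x cols[18,20) = 16x2
Op 7 cut(2, 1): punch at orig (18,19); cuts so far [(18, 19), (22, 19)]; region rows[16,32) x cols[18,20) = 16x2
Op 8 cut(2, 0): punch at orig (18,18); cuts so far [(18, 18), (18, 19), (22, 19)]; region rows[16,32) x cols[18,20) = 16x2
Unfold 1 (reflect across v@18): 6 holes -> [(18, 16), (18, 17), (18, 18), (18, 19), (22, 16), (22, 19)]
Unfold 2 (reflect across h@16): 12 holes -> [(9, 16), (9, 19), (13, 16), (13, 17), (13, 18), (13, 19), (18, 16), (18, 17), (18, 18), (18, 19), (22, 16), (22, 19)]
Unfold 3 (reflect across v@20): 24 holes -> [(9, 16), (9, 19), (9, 20), (9, 23), (13, 16), (13, 17), (13, 18), (13, 19), (13, 20), (13, 21), (13, 22), (13, 23), (18, 16), (18, 17), (18, 18), (18, 19), (18, 20), (18, 21), (18, 22), (18, 23), (22, 16), (22, 19), (22, 20), (22, 23)]
Unfold 4 (reflect across v@24): 48 holes -> [(9, 16), (9, 19), (9, 20), (9, 23), (9, 24), (9, 27), (9, 28), (9, 31), (13, 16), (13, 17), (13, 18), (13, 19), (13, 20), (13, 21), (13, 22), (13, 23), (13, 24), (13, 25), (13, 26), (13, 27), (13, 28), (13, 29), (13, 30), (13, 31), (18, 16), (18, 17), (18, 18), (18, 19), (18, 20), (18, 21), (18, 22), (18, 23), (18, 24), (18, 25), (18, 26), (18, 27), (18, 28), (18, 29), (18, 30), (18, 31), (22, 16), (22, 19), (22, 20), (22, 23), (22, 24), (22, 27), (22, 28), (22, 31)]
Unfold 5 (reflect across v@16): 96 holes -> [(9, 0), (9, 3), (9, 4), (9, 7), (9, 8), (9, 11), (9, 12), (9, 15), (9, 16), (9, 19), (9, 20), (9, 23), (9, 24), (9, 27), (9, 28), (9, 31), (13, 0), (13, 1), (13, 2), (13, 3), (13, 4), (13, 5), (13, 6), (13, 7), (13, 8), (13, 9), (13, 10), (13, 11), (13, 12), (13, 13), (13, 14), (13, 15), (13, 16), (13, 17), (13, 18), (13, 19), (13, 20), (13, 21), (13, 22), (13, 23), (13, 24), (13, 25), (13, 26), (13, 27), (13, 28), (13, 29), (13, 30), (13, 31), (18, 0), (18, 1), (18, 2), (18, 3), (18, 4), (18, 5), (18, 6), (18, 7), (18, 8), (18, 9), (18, 10), (18, 11), (18, 12), (18, 13), (18, 14), (18, 15), (18, 16), (18, 17), (18, 18), (18, 19), (18, 20), (18, 21), (18, 22), (18, 23), (18, 24), (18, 25), (18, 26), (18, 27), (18, 28), (18, 29), (18, 30), (18, 31), (22, 0), (22, 3), (22, 4), (22, 7), (22, 8), (22, 11), (22, 12), (22, 15), (22, 16), (22, 19), (22, 20), (22, 23), (22, 24), (22, 27), (22, 28), (22, 31)]
Holes: [(9, 0), (9, 3), (9, 4), (9, 7), (9, 8), (9, 11), (9, 12), (9, 15), (9, 16), (9, 19), (9, 20), (9, 23), (9, 24), (9, 27), (9, 28), (9, 31), (13, 0), (13, 1), (13, 2), (13, 3), (13, 4), (13, 5), (13, 6), (13, 7), (13, 8), (13, 9), (13, 10), (13, 11), (13, 12), (13, 13), (13, 14), (13, 15), (13, 16), (13, 17), (13, 18), (13, 19), (13, 20), (13, 21), (13, 22), (13, 23), (13, 24), (13, 25), (13, 26), (13, 27), (13, 28), (13, 29), (13, 30), (13, 31), (18, 0), (18, 1), (18, 2), (18, 3), (18, 4), (18, 5), (18, 6), (18, 7), (18, 8), (18, 9), (18, 10), (18, 11), (18, 12), (18, 13), (18, 14), (18, 15), (18, 16), (18, 17), (18, 18), (18, 19), (18, 20), (18, 21), (18, 22), (18, 23), (18, 24), (18, 25), (18, 26), (18, 27), (18, 28), (18, 29), (18, 30), (18, 31), (22, 0), (22, 3), (22, 4), (22, 7), (22, 8), (22, 11), (22, 12), (22, 15), (22, 16), (22, 19), (22, 20), (22, 23), (22, 24), (22, 27), (22, 28), (22, 31)]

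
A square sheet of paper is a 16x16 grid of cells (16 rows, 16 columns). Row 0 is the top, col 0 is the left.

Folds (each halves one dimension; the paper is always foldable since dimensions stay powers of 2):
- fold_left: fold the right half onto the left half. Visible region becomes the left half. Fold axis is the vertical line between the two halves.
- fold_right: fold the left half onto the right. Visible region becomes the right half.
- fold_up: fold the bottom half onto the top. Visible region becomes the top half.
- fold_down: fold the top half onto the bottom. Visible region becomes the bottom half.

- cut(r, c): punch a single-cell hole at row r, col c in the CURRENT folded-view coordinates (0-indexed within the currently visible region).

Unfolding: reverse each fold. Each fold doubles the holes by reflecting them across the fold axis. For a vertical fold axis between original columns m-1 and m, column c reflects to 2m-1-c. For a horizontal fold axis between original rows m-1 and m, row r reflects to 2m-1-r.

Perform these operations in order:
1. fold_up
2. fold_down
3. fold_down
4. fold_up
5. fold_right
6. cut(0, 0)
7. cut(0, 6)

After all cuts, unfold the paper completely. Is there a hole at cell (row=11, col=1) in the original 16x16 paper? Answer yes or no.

Answer: yes

Derivation:
Op 1 fold_up: fold axis h@8; visible region now rows[0,8) x cols[0,16) = 8x16
Op 2 fold_down: fold axis h@4; visible region now rows[4,8) x cols[0,16) = 4x16
Op 3 fold_down: fold axis h@6; visible region now rows[6,8) x cols[0,16) = 2x16
Op 4 fold_up: fold axis h@7; visible region now rows[6,7) x cols[0,16) = 1x16
Op 5 fold_right: fold axis v@8; visible region now rows[6,7) x cols[8,16) = 1x8
Op 6 cut(0, 0): punch at orig (6,8); cuts so far [(6, 8)]; region rows[6,7) x cols[8,16) = 1x8
Op 7 cut(0, 6): punch at orig (6,14); cuts so far [(6, 8), (6, 14)]; region rows[6,7) x cols[8,16) = 1x8
Unfold 1 (reflect across v@8): 4 holes -> [(6, 1), (6, 7), (6, 8), (6, 14)]
Unfold 2 (reflect across h@7): 8 holes -> [(6, 1), (6, 7), (6, 8), (6, 14), (7, 1), (7, 7), (7, 8), (7, 14)]
Unfold 3 (reflect across h@6): 16 holes -> [(4, 1), (4, 7), (4, 8), (4, 14), (5, 1), (5, 7), (5, 8), (5, 14), (6, 1), (6, 7), (6, 8), (6, 14), (7, 1), (7, 7), (7, 8), (7, 14)]
Unfold 4 (reflect across h@4): 32 holes -> [(0, 1), (0, 7), (0, 8), (0, 14), (1, 1), (1, 7), (1, 8), (1, 14), (2, 1), (2, 7), (2, 8), (2, 14), (3, 1), (3, 7), (3, 8), (3, 14), (4, 1), (4, 7), (4, 8), (4, 14), (5, 1), (5, 7), (5, 8), (5, 14), (6, 1), (6, 7), (6, 8), (6, 14), (7, 1), (7, 7), (7, 8), (7, 14)]
Unfold 5 (reflect across h@8): 64 holes -> [(0, 1), (0, 7), (0, 8), (0, 14), (1, 1), (1, 7), (1, 8), (1, 14), (2, 1), (2, 7), (2, 8), (2, 14), (3, 1), (3, 7), (3, 8), (3, 14), (4, 1), (4, 7), (4, 8), (4, 14), (5, 1), (5, 7), (5, 8), (5, 14), (6, 1), (6, 7), (6, 8), (6, 14), (7, 1), (7, 7), (7, 8), (7, 14), (8, 1), (8, 7), (8, 8), (8, 14), (9, 1), (9, 7), (9, 8), (9, 14), (10, 1), (10, 7), (10, 8), (10, 14), (11, 1), (11, 7), (11, 8), (11, 14), (12, 1), (12, 7), (12, 8), (12, 14), (13, 1), (13, 7), (13, 8), (13, 14), (14, 1), (14, 7), (14, 8), (14, 14), (15, 1), (15, 7), (15, 8), (15, 14)]
Holes: [(0, 1), (0, 7), (0, 8), (0, 14), (1, 1), (1, 7), (1, 8), (1, 14), (2, 1), (2, 7), (2, 8), (2, 14), (3, 1), (3, 7), (3, 8), (3, 14), (4, 1), (4, 7), (4, 8), (4, 14), (5, 1), (5, 7), (5, 8), (5, 14), (6, 1), (6, 7), (6, 8), (6, 14), (7, 1), (7, 7), (7, 8), (7, 14), (8, 1), (8, 7), (8, 8), (8, 14), (9, 1), (9, 7), (9, 8), (9, 14), (10, 1), (10, 7), (10, 8), (10, 14), (11, 1), (11, 7), (11, 8), (11, 14), (12, 1), (12, 7), (12, 8), (12, 14), (13, 1), (13, 7), (13, 8), (13, 14), (14, 1), (14, 7), (14, 8), (14, 14), (15, 1), (15, 7), (15, 8), (15, 14)]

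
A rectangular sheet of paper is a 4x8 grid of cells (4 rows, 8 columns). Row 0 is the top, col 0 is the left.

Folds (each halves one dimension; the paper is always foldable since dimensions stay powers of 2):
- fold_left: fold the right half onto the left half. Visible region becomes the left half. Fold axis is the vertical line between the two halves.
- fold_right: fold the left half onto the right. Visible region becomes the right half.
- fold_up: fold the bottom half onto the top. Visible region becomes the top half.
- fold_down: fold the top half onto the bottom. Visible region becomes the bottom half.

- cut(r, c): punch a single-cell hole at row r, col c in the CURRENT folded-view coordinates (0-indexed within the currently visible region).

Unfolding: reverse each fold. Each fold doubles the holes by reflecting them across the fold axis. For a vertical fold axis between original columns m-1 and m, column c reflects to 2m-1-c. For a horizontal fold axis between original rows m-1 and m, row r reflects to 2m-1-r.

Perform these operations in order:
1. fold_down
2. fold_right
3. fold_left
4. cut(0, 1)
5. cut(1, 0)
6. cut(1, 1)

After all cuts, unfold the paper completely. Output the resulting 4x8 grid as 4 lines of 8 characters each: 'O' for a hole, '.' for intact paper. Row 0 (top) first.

Answer: OOOOOOOO
.OO..OO.
.OO..OO.
OOOOOOOO

Derivation:
Op 1 fold_down: fold axis h@2; visible region now rows[2,4) x cols[0,8) = 2x8
Op 2 fold_right: fold axis v@4; visible region now rows[2,4) x cols[4,8) = 2x4
Op 3 fold_left: fold axis v@6; visible region now rows[2,4) x cols[4,6) = 2x2
Op 4 cut(0, 1): punch at orig (2,5); cuts so far [(2, 5)]; region rows[2,4) x cols[4,6) = 2x2
Op 5 cut(1, 0): punch at orig (3,4); cuts so far [(2, 5), (3, 4)]; region rows[2,4) x cols[4,6) = 2x2
Op 6 cut(1, 1): punch at orig (3,5); cuts so far [(2, 5), (3, 4), (3, 5)]; region rows[2,4) x cols[4,6) = 2x2
Unfold 1 (reflect across v@6): 6 holes -> [(2, 5), (2, 6), (3, 4), (3, 5), (3, 6), (3, 7)]
Unfold 2 (reflect across v@4): 12 holes -> [(2, 1), (2, 2), (2, 5), (2, 6), (3, 0), (3, 1), (3, 2), (3, 3), (3, 4), (3, 5), (3, 6), (3, 7)]
Unfold 3 (reflect across h@2): 24 holes -> [(0, 0), (0, 1), (0, 2), (0, 3), (0, 4), (0, 5), (0, 6), (0, 7), (1, 1), (1, 2), (1, 5), (1, 6), (2, 1), (2, 2), (2, 5), (2, 6), (3, 0), (3, 1), (3, 2), (3, 3), (3, 4), (3, 5), (3, 6), (3, 7)]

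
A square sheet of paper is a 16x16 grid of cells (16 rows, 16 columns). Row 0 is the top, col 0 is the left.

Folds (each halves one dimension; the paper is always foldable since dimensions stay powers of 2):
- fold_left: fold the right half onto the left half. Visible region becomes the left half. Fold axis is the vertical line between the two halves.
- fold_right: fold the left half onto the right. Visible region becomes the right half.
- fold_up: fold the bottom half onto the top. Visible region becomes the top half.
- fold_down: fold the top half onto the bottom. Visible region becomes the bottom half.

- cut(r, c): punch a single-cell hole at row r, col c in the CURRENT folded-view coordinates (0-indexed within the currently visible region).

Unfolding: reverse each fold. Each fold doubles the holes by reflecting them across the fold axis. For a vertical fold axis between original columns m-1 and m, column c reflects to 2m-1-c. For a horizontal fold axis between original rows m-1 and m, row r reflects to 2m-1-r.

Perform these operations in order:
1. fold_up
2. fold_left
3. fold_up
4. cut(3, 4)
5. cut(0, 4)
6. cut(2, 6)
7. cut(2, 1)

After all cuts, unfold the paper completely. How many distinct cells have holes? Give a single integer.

Op 1 fold_up: fold axis h@8; visible region now rows[0,8) x cols[0,16) = 8x16
Op 2 fold_left: fold axis v@8; visible region now rows[0,8) x cols[0,8) = 8x8
Op 3 fold_up: fold axis h@4; visible region now rows[0,4) x cols[0,8) = 4x8
Op 4 cut(3, 4): punch at orig (3,4); cuts so far [(3, 4)]; region rows[0,4) x cols[0,8) = 4x8
Op 5 cut(0, 4): punch at orig (0,4); cuts so far [(0, 4), (3, 4)]; region rows[0,4) x cols[0,8) = 4x8
Op 6 cut(2, 6): punch at orig (2,6); cuts so far [(0, 4), (2, 6), (3, 4)]; region rows[0,4) x cols[0,8) = 4x8
Op 7 cut(2, 1): punch at orig (2,1); cuts so far [(0, 4), (2, 1), (2, 6), (3, 4)]; region rows[0,4) x cols[0,8) = 4x8
Unfold 1 (reflect across h@4): 8 holes -> [(0, 4), (2, 1), (2, 6), (3, 4), (4, 4), (5, 1), (5, 6), (7, 4)]
Unfold 2 (reflect across v@8): 16 holes -> [(0, 4), (0, 11), (2, 1), (2, 6), (2, 9), (2, 14), (3, 4), (3, 11), (4, 4), (4, 11), (5, 1), (5, 6), (5, 9), (5, 14), (7, 4), (7, 11)]
Unfold 3 (reflect across h@8): 32 holes -> [(0, 4), (0, 11), (2, 1), (2, 6), (2, 9), (2, 14), (3, 4), (3, 11), (4, 4), (4, 11), (5, 1), (5, 6), (5, 9), (5, 14), (7, 4), (7, 11), (8, 4), (8, 11), (10, 1), (10, 6), (10, 9), (10, 14), (11, 4), (11, 11), (12, 4), (12, 11), (13, 1), (13, 6), (13, 9), (13, 14), (15, 4), (15, 11)]

Answer: 32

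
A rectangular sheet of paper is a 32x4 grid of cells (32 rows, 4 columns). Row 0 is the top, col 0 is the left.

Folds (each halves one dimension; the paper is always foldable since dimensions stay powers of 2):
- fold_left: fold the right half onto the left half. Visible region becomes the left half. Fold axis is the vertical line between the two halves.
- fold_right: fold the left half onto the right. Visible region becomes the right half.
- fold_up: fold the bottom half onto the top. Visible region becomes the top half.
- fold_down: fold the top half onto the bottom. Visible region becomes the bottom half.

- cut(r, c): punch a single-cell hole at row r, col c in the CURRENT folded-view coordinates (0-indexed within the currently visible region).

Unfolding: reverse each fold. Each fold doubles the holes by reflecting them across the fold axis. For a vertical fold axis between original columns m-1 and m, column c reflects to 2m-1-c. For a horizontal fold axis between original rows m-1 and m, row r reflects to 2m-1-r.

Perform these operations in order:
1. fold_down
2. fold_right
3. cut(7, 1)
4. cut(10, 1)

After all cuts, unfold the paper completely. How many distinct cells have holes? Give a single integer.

Op 1 fold_down: fold axis h@16; visible region now rows[16,32) x cols[0,4) = 16x4
Op 2 fold_right: fold axis v@2; visible region now rows[16,32) x cols[2,4) = 16x2
Op 3 cut(7, 1): punch at orig (23,3); cuts so far [(23, 3)]; region rows[16,32) x cols[2,4) = 16x2
Op 4 cut(10, 1): punch at orig (26,3); cuts so far [(23, 3), (26, 3)]; region rows[16,32) x cols[2,4) = 16x2
Unfold 1 (reflect across v@2): 4 holes -> [(23, 0), (23, 3), (26, 0), (26, 3)]
Unfold 2 (reflect across h@16): 8 holes -> [(5, 0), (5, 3), (8, 0), (8, 3), (23, 0), (23, 3), (26, 0), (26, 3)]

Answer: 8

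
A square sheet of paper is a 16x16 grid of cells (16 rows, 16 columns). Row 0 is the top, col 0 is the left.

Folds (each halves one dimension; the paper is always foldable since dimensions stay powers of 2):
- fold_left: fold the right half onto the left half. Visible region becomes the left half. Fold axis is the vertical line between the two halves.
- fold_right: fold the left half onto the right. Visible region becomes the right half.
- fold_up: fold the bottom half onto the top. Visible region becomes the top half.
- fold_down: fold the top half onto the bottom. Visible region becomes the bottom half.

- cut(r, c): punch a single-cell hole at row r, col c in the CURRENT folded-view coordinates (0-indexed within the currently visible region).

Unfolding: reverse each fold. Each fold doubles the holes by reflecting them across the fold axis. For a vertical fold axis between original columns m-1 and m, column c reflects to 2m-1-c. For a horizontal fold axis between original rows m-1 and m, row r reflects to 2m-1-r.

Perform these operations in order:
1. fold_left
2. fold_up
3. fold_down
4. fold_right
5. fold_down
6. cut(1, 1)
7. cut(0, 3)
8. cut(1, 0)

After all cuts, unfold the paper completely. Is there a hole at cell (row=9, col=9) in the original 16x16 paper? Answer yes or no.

Op 1 fold_left: fold axis v@8; visible region now rows[0,16) x cols[0,8) = 16x8
Op 2 fold_up: fold axis h@8; visible region now rows[0,8) x cols[0,8) = 8x8
Op 3 fold_down: fold axis h@4; visible region now rows[4,8) x cols[0,8) = 4x8
Op 4 fold_right: fold axis v@4; visible region now rows[4,8) x cols[4,8) = 4x4
Op 5 fold_down: fold axis h@6; visible region now rows[6,8) x cols[4,8) = 2x4
Op 6 cut(1, 1): punch at orig (7,5); cuts so far [(7, 5)]; region rows[6,8) x cols[4,8) = 2x4
Op 7 cut(0, 3): punch at orig (6,7); cuts so far [(6, 7), (7, 5)]; region rows[6,8) x cols[4,8) = 2x4
Op 8 cut(1, 0): punch at orig (7,4); cuts so far [(6, 7), (7, 4), (7, 5)]; region rows[6,8) x cols[4,8) = 2x4
Unfold 1 (reflect across h@6): 6 holes -> [(4, 4), (4, 5), (5, 7), (6, 7), (7, 4), (7, 5)]
Unfold 2 (reflect across v@4): 12 holes -> [(4, 2), (4, 3), (4, 4), (4, 5), (5, 0), (5, 7), (6, 0), (6, 7), (7, 2), (7, 3), (7, 4), (7, 5)]
Unfold 3 (reflect across h@4): 24 holes -> [(0, 2), (0, 3), (0, 4), (0, 5), (1, 0), (1, 7), (2, 0), (2, 7), (3, 2), (3, 3), (3, 4), (3, 5), (4, 2), (4, 3), (4, 4), (4, 5), (5, 0), (5, 7), (6, 0), (6, 7), (7, 2), (7, 3), (7, 4), (7, 5)]
Unfold 4 (reflect across h@8): 48 holes -> [(0, 2), (0, 3), (0, 4), (0, 5), (1, 0), (1, 7), (2, 0), (2, 7), (3, 2), (3, 3), (3, 4), (3, 5), (4, 2), (4, 3), (4, 4), (4, 5), (5, 0), (5, 7), (6, 0), (6, 7), (7, 2), (7, 3), (7, 4), (7, 5), (8, 2), (8, 3), (8, 4), (8, 5), (9, 0), (9, 7), (10, 0), (10, 7), (11, 2), (11, 3), (11, 4), (11, 5), (12, 2), (12, 3), (12, 4), (12, 5), (13, 0), (13, 7), (14, 0), (14, 7), (15, 2), (15, 3), (15, 4), (15, 5)]
Unfold 5 (reflect across v@8): 96 holes -> [(0, 2), (0, 3), (0, 4), (0, 5), (0, 10), (0, 11), (0, 12), (0, 13), (1, 0), (1, 7), (1, 8), (1, 15), (2, 0), (2, 7), (2, 8), (2, 15), (3, 2), (3, 3), (3, 4), (3, 5), (3, 10), (3, 11), (3, 12), (3, 13), (4, 2), (4, 3), (4, 4), (4, 5), (4, 10), (4, 11), (4, 12), (4, 13), (5, 0), (5, 7), (5, 8), (5, 15), (6, 0), (6, 7), (6, 8), (6, 15), (7, 2), (7, 3), (7, 4), (7, 5), (7, 10), (7, 11), (7, 12), (7, 13), (8, 2), (8, 3), (8, 4), (8, 5), (8, 10), (8, 11), (8, 12), (8, 13), (9, 0), (9, 7), (9, 8), (9, 15), (10, 0), (10, 7), (10, 8), (10, 15), (11, 2), (11, 3), (11, 4), (11, 5), (11, 10), (11, 11), (11, 12), (11, 13), (12, 2), (12, 3), (12, 4), (12, 5), (12, 10), (12, 11), (12, 12), (12, 13), (13, 0), (13, 7), (13, 8), (13, 15), (14, 0), (14, 7), (14, 8), (14, 15), (15, 2), (15, 3), (15, 4), (15, 5), (15, 10), (15, 11), (15, 12), (15, 13)]
Holes: [(0, 2), (0, 3), (0, 4), (0, 5), (0, 10), (0, 11), (0, 12), (0, 13), (1, 0), (1, 7), (1, 8), (1, 15), (2, 0), (2, 7), (2, 8), (2, 15), (3, 2), (3, 3), (3, 4), (3, 5), (3, 10), (3, 11), (3, 12), (3, 13), (4, 2), (4, 3), (4, 4), (4, 5), (4, 10), (4, 11), (4, 12), (4, 13), (5, 0), (5, 7), (5, 8), (5, 15), (6, 0), (6, 7), (6, 8), (6, 15), (7, 2), (7, 3), (7, 4), (7, 5), (7, 10), (7, 11), (7, 12), (7, 13), (8, 2), (8, 3), (8, 4), (8, 5), (8, 10), (8, 11), (8, 12), (8, 13), (9, 0), (9, 7), (9, 8), (9, 15), (10, 0), (10, 7), (10, 8), (10, 15), (11, 2), (11, 3), (11, 4), (11, 5), (11, 10), (11, 11), (11, 12), (11, 13), (12, 2), (12, 3), (12, 4), (12, 5), (12, 10), (12, 11), (12, 12), (12, 13), (13, 0), (13, 7), (13, 8), (13, 15), (14, 0), (14, 7), (14, 8), (14, 15), (15, 2), (15, 3), (15, 4), (15, 5), (15, 10), (15, 11), (15, 12), (15, 13)]

Answer: no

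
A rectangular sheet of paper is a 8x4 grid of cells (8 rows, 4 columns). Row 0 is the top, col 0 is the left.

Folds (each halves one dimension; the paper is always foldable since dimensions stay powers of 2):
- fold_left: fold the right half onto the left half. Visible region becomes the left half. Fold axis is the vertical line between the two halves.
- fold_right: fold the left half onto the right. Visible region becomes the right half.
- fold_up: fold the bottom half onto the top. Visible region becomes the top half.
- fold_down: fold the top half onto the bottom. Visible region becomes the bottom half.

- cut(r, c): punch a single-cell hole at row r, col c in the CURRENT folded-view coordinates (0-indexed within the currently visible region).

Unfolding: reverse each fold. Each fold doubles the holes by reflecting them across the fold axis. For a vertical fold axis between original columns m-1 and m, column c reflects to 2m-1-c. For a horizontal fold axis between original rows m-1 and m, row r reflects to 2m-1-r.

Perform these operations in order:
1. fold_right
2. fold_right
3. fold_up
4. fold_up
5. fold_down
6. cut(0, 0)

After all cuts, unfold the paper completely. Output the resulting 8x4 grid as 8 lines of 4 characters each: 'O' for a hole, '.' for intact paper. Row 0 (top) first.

Answer: OOOO
OOOO
OOOO
OOOO
OOOO
OOOO
OOOO
OOOO

Derivation:
Op 1 fold_right: fold axis v@2; visible region now rows[0,8) x cols[2,4) = 8x2
Op 2 fold_right: fold axis v@3; visible region now rows[0,8) x cols[3,4) = 8x1
Op 3 fold_up: fold axis h@4; visible region now rows[0,4) x cols[3,4) = 4x1
Op 4 fold_up: fold axis h@2; visible region now rows[0,2) x cols[3,4) = 2x1
Op 5 fold_down: fold axis h@1; visible region now rows[1,2) x cols[3,4) = 1x1
Op 6 cut(0, 0): punch at orig (1,3); cuts so far [(1, 3)]; region rows[1,2) x cols[3,4) = 1x1
Unfold 1 (reflect across h@1): 2 holes -> [(0, 3), (1, 3)]
Unfold 2 (reflect across h@2): 4 holes -> [(0, 3), (1, 3), (2, 3), (3, 3)]
Unfold 3 (reflect across h@4): 8 holes -> [(0, 3), (1, 3), (2, 3), (3, 3), (4, 3), (5, 3), (6, 3), (7, 3)]
Unfold 4 (reflect across v@3): 16 holes -> [(0, 2), (0, 3), (1, 2), (1, 3), (2, 2), (2, 3), (3, 2), (3, 3), (4, 2), (4, 3), (5, 2), (5, 3), (6, 2), (6, 3), (7, 2), (7, 3)]
Unfold 5 (reflect across v@2): 32 holes -> [(0, 0), (0, 1), (0, 2), (0, 3), (1, 0), (1, 1), (1, 2), (1, 3), (2, 0), (2, 1), (2, 2), (2, 3), (3, 0), (3, 1), (3, 2), (3, 3), (4, 0), (4, 1), (4, 2), (4, 3), (5, 0), (5, 1), (5, 2), (5, 3), (6, 0), (6, 1), (6, 2), (6, 3), (7, 0), (7, 1), (7, 2), (7, 3)]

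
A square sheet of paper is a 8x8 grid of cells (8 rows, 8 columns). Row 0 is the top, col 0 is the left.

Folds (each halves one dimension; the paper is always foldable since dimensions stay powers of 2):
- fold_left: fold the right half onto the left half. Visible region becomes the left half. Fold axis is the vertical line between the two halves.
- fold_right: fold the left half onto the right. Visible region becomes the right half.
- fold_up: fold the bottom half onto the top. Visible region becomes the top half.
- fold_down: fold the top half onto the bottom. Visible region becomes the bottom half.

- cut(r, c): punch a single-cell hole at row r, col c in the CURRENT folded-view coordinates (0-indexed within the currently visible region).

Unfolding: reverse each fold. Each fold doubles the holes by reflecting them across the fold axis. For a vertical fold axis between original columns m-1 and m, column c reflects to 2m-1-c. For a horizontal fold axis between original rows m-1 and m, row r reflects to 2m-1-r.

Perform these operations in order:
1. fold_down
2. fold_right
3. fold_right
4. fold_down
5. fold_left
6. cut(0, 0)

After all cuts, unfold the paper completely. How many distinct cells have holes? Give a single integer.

Answer: 32

Derivation:
Op 1 fold_down: fold axis h@4; visible region now rows[4,8) x cols[0,8) = 4x8
Op 2 fold_right: fold axis v@4; visible region now rows[4,8) x cols[4,8) = 4x4
Op 3 fold_right: fold axis v@6; visible region now rows[4,8) x cols[6,8) = 4x2
Op 4 fold_down: fold axis h@6; visible region now rows[6,8) x cols[6,8) = 2x2
Op 5 fold_left: fold axis v@7; visible region now rows[6,8) x cols[6,7) = 2x1
Op 6 cut(0, 0): punch at orig (6,6); cuts so far [(6, 6)]; region rows[6,8) x cols[6,7) = 2x1
Unfold 1 (reflect across v@7): 2 holes -> [(6, 6), (6, 7)]
Unfold 2 (reflect across h@6): 4 holes -> [(5, 6), (5, 7), (6, 6), (6, 7)]
Unfold 3 (reflect across v@6): 8 holes -> [(5, 4), (5, 5), (5, 6), (5, 7), (6, 4), (6, 5), (6, 6), (6, 7)]
Unfold 4 (reflect across v@4): 16 holes -> [(5, 0), (5, 1), (5, 2), (5, 3), (5, 4), (5, 5), (5, 6), (5, 7), (6, 0), (6, 1), (6, 2), (6, 3), (6, 4), (6, 5), (6, 6), (6, 7)]
Unfold 5 (reflect across h@4): 32 holes -> [(1, 0), (1, 1), (1, 2), (1, 3), (1, 4), (1, 5), (1, 6), (1, 7), (2, 0), (2, 1), (2, 2), (2, 3), (2, 4), (2, 5), (2, 6), (2, 7), (5, 0), (5, 1), (5, 2), (5, 3), (5, 4), (5, 5), (5, 6), (5, 7), (6, 0), (6, 1), (6, 2), (6, 3), (6, 4), (6, 5), (6, 6), (6, 7)]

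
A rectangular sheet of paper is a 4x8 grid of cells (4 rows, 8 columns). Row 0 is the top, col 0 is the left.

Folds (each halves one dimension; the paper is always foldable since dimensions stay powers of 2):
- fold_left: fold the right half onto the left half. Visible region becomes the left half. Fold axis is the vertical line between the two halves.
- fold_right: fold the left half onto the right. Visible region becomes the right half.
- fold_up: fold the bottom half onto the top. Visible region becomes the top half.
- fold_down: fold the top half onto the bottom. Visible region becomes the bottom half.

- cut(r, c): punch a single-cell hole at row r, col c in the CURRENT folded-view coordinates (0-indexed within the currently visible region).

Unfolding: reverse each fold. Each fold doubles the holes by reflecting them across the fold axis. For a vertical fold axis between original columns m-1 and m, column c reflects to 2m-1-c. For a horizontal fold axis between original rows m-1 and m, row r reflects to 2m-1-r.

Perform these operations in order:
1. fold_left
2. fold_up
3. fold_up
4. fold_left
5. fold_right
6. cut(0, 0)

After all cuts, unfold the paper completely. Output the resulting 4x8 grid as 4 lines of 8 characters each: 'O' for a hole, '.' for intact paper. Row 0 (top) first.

Op 1 fold_left: fold axis v@4; visible region now rows[0,4) x cols[0,4) = 4x4
Op 2 fold_up: fold axis h@2; visible region now rows[0,2) x cols[0,4) = 2x4
Op 3 fold_up: fold axis h@1; visible region now rows[0,1) x cols[0,4) = 1x4
Op 4 fold_left: fold axis v@2; visible region now rows[0,1) x cols[0,2) = 1x2
Op 5 fold_right: fold axis v@1; visible region now rows[0,1) x cols[1,2) = 1x1
Op 6 cut(0, 0): punch at orig (0,1); cuts so far [(0, 1)]; region rows[0,1) x cols[1,2) = 1x1
Unfold 1 (reflect across v@1): 2 holes -> [(0, 0), (0, 1)]
Unfold 2 (reflect across v@2): 4 holes -> [(0, 0), (0, 1), (0, 2), (0, 3)]
Unfold 3 (reflect across h@1): 8 holes -> [(0, 0), (0, 1), (0, 2), (0, 3), (1, 0), (1, 1), (1, 2), (1, 3)]
Unfold 4 (reflect across h@2): 16 holes -> [(0, 0), (0, 1), (0, 2), (0, 3), (1, 0), (1, 1), (1, 2), (1, 3), (2, 0), (2, 1), (2, 2), (2, 3), (3, 0), (3, 1), (3, 2), (3, 3)]
Unfold 5 (reflect across v@4): 32 holes -> [(0, 0), (0, 1), (0, 2), (0, 3), (0, 4), (0, 5), (0, 6), (0, 7), (1, 0), (1, 1), (1, 2), (1, 3), (1, 4), (1, 5), (1, 6), (1, 7), (2, 0), (2, 1), (2, 2), (2, 3), (2, 4), (2, 5), (2, 6), (2, 7), (3, 0), (3, 1), (3, 2), (3, 3), (3, 4), (3, 5), (3, 6), (3, 7)]

Answer: OOOOOOOO
OOOOOOOO
OOOOOOOO
OOOOOOOO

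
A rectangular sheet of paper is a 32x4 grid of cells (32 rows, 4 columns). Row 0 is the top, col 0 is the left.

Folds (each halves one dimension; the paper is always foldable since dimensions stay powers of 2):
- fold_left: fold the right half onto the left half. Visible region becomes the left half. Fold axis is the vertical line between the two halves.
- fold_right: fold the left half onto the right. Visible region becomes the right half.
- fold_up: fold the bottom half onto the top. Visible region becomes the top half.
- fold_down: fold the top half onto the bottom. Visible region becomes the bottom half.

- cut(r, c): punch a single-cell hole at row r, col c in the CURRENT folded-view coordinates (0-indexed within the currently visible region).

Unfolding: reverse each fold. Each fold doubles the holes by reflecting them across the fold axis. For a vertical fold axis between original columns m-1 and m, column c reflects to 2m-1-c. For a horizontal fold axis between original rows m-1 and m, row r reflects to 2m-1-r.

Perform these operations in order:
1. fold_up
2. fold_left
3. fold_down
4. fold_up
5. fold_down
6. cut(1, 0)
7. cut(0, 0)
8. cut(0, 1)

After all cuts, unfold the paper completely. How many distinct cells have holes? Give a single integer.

Answer: 96

Derivation:
Op 1 fold_up: fold axis h@16; visible region now rows[0,16) x cols[0,4) = 16x4
Op 2 fold_left: fold axis v@2; visible region now rows[0,16) x cols[0,2) = 16x2
Op 3 fold_down: fold axis h@8; visible region now rows[8,16) x cols[0,2) = 8x2
Op 4 fold_up: fold axis h@12; visible region now rows[8,12) x cols[0,2) = 4x2
Op 5 fold_down: fold axis h@10; visible region now rows[10,12) x cols[0,2) = 2x2
Op 6 cut(1, 0): punch at orig (11,0); cuts so far [(11, 0)]; region rows[10,12) x cols[0,2) = 2x2
Op 7 cut(0, 0): punch at orig (10,0); cuts so far [(10, 0), (11, 0)]; region rows[10,12) x cols[0,2) = 2x2
Op 8 cut(0, 1): punch at orig (10,1); cuts so far [(10, 0), (10, 1), (11, 0)]; region rows[10,12) x cols[0,2) = 2x2
Unfold 1 (reflect across h@10): 6 holes -> [(8, 0), (9, 0), (9, 1), (10, 0), (10, 1), (11, 0)]
Unfold 2 (reflect across h@12): 12 holes -> [(8, 0), (9, 0), (9, 1), (10, 0), (10, 1), (11, 0), (12, 0), (13, 0), (13, 1), (14, 0), (14, 1), (15, 0)]
Unfold 3 (reflect across h@8): 24 holes -> [(0, 0), (1, 0), (1, 1), (2, 0), (2, 1), (3, 0), (4, 0), (5, 0), (5, 1), (6, 0), (6, 1), (7, 0), (8, 0), (9, 0), (9, 1), (10, 0), (10, 1), (11, 0), (12, 0), (13, 0), (13, 1), (14, 0), (14, 1), (15, 0)]
Unfold 4 (reflect across v@2): 48 holes -> [(0, 0), (0, 3), (1, 0), (1, 1), (1, 2), (1, 3), (2, 0), (2, 1), (2, 2), (2, 3), (3, 0), (3, 3), (4, 0), (4, 3), (5, 0), (5, 1), (5, 2), (5, 3), (6, 0), (6, 1), (6, 2), (6, 3), (7, 0), (7, 3), (8, 0), (8, 3), (9, 0), (9, 1), (9, 2), (9, 3), (10, 0), (10, 1), (10, 2), (10, 3), (11, 0), (11, 3), (12, 0), (12, 3), (13, 0), (13, 1), (13, 2), (13, 3), (14, 0), (14, 1), (14, 2), (14, 3), (15, 0), (15, 3)]
Unfold 5 (reflect across h@16): 96 holes -> [(0, 0), (0, 3), (1, 0), (1, 1), (1, 2), (1, 3), (2, 0), (2, 1), (2, 2), (2, 3), (3, 0), (3, 3), (4, 0), (4, 3), (5, 0), (5, 1), (5, 2), (5, 3), (6, 0), (6, 1), (6, 2), (6, 3), (7, 0), (7, 3), (8, 0), (8, 3), (9, 0), (9, 1), (9, 2), (9, 3), (10, 0), (10, 1), (10, 2), (10, 3), (11, 0), (11, 3), (12, 0), (12, 3), (13, 0), (13, 1), (13, 2), (13, 3), (14, 0), (14, 1), (14, 2), (14, 3), (15, 0), (15, 3), (16, 0), (16, 3), (17, 0), (17, 1), (17, 2), (17, 3), (18, 0), (18, 1), (18, 2), (18, 3), (19, 0), (19, 3), (20, 0), (20, 3), (21, 0), (21, 1), (21, 2), (21, 3), (22, 0), (22, 1), (22, 2), (22, 3), (23, 0), (23, 3), (24, 0), (24, 3), (25, 0), (25, 1), (25, 2), (25, 3), (26, 0), (26, 1), (26, 2), (26, 3), (27, 0), (27, 3), (28, 0), (28, 3), (29, 0), (29, 1), (29, 2), (29, 3), (30, 0), (30, 1), (30, 2), (30, 3), (31, 0), (31, 3)]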